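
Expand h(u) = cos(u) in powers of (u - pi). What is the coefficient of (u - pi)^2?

Apply the Taylor formula c_k = f^(k)(a)/k!.

1/2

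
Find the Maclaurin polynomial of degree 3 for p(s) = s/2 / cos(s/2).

s^3/16 + s/2

Write the quotient as an unknown series and match coefficients against numerator = denominator · series.
p(0) = 0
p′(0) = 1/2
p′′(0) = 0
p′′′(0) = 3/8
Then c_k = p^(k)(0)/k! gives each Taylor coefficient.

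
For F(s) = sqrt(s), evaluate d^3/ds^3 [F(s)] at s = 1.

The coefficient of (s - 1)^3 in the expansion is 1/16, so F′′′(1) = 3! * (1/16) = 3/8.

3/8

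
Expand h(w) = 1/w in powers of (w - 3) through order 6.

(w - 3)^6/2187 - (w - 3)^5/729 + (w - 3)^4/243 - (w - 3)^3/81 + (w - 3)^2/27 - (w - 3)/9 + 1/3

Compute the successive derivatives at the expansion point and divide by k!.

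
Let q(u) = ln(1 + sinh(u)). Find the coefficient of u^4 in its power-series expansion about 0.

Plug the Maclaurin series of the inner function into that of the outer and collect terms.
[u^0] = 0;  [u^1] = 1;  [u^2] = -1/2;  [u^3] = 1/2;  [u^4] = -5/12.
So c_4 = q^(4)(0)/4! = -5/12.

-5/12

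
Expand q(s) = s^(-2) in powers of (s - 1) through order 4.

Compute the successive derivatives at the expansion point and divide by k!.

5*(s - 1)^4 - 4*(s - 1)^3 + 3*(s - 1)^2 - 2*(s - 1) + 1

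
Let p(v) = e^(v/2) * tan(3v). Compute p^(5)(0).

64383/16

Take the Cauchy product of the two expansions.
From the series, [v^5] p = 21461/640; multiply by 5! = 120 to get 64383/16.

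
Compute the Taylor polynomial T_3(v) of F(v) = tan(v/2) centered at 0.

[v^0] = 0;  [v^1] = 1/2;  [v^2] = 0;  [v^3] = 1/24.

v^3/24 + v/2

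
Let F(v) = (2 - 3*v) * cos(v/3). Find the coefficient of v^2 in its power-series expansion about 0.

Distribute the polynomial across the series and collect like powers.

-1/9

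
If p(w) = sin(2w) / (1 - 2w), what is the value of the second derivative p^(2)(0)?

8

Expand each factor separately, then convolve coefficients.
The coefficient of w^2 in the expansion is 4, so p′′(0) = 2! * (4) = 8.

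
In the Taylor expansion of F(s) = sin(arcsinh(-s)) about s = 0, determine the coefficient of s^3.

Let u equal the inner series; expand the outer function in u and truncate.
F(0) = 0
F′(0) = -1
F′′(0) = 0
F′′′(0) = 2
So c_3 = F′′′(0)/3! = 1/3.

1/3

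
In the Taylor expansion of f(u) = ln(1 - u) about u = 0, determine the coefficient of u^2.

-1/2

f(0) = 0
f′(0) = -1
f′′(0) = -1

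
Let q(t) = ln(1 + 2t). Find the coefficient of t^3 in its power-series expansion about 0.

c_3 = q′′′(0)/3! = 8/3.

8/3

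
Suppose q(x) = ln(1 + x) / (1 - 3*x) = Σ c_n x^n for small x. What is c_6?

Use 1/(1 - r) = Σ r^k on the denominator, then take the Cauchy product.
[x^0] = 0;  [x^1] = 1;  [x^2] = 5/2;  [x^3] = 47/6;  [x^4] = 93/4;  [x^5] = 1399/20;  [x^6] = 12581/60.

12581/60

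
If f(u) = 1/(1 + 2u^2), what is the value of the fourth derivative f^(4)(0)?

96

Differentiate repeatedly and evaluate at the center.
The coefficient of u^4 in the expansion is 4, so f^(4)(0) = 4! * (4) = 96.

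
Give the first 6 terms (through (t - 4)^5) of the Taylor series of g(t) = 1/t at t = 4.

g(4) = 1/4
g′(4) = -1/16
g′′(4) = 1/32
g′′′(4) = -3/128
g^(4)(4) = 3/128
g^(5)(4) = -15/512

-(t - 4)^5/4096 + (t - 4)^4/1024 - (t - 4)^3/256 + (t - 4)^2/64 - (t - 4)/16 + 1/4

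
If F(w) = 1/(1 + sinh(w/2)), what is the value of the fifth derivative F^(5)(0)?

-181/32

Substitute the inner expansion into the outer series and collect powers.
The coefficient of w^5 in the expansion is -181/3840, so F^(5)(0) = 5! * (-181/3840) = -181/32.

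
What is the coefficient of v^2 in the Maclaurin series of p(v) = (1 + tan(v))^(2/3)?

Compose series: expand the inner function first, then feed it into the outer expansion.
So c_2 = p′′(0)/2! = -1/9.

-1/9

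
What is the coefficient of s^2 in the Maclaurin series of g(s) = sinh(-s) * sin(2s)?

Multiply the two series term by term and collect like powers.
[s^0] = 0;  [s^1] = 0;  [s^2] = -2.

-2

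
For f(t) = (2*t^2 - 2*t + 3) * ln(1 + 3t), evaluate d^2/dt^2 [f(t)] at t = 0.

Shift and add copies of the series according to the polynomial's terms.
From the series, [t^2] f = -39/2; multiply by 2! = 2 to get -39.

-39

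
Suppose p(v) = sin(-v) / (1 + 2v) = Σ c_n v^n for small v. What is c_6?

Expand each factor separately, then convolve coefficients.
p(0) = 0
p′(0) = -1
p′′(0) = 4
p′′′(0) = -23
p^(4)(0) = 184
p^(5)(0) = -1841
p^(6)(0) = 22092
So c_6 = p^(6)(0)/6! = 1841/60.

1841/60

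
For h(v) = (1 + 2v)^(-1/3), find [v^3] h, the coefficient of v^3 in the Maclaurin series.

h(0) = 1
h′(0) = -2/3
h′′(0) = 16/9
h′′′(0) = -224/27

-112/81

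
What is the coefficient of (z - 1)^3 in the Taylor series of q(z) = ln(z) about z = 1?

q(1) = 0
q′(1) = 1
q′′(1) = -1
q′′′(1) = 2

1/3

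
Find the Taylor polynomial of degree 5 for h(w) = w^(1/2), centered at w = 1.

Differentiate repeatedly and evaluate at the center.
[(w - 1)^0] = 1;  [(w - 1)^1] = 1/2;  [(w - 1)^2] = -1/8;  [(w - 1)^3] = 1/16;  [(w - 1)^4] = -5/128;  [(w - 1)^5] = 7/256.

7*(w - 1)^5/256 - 5*(w - 1)^4/128 + (w - 1)^3/16 - (w - 1)^2/8 + (w - 1)/2 + 1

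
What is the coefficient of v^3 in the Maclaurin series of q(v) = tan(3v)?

9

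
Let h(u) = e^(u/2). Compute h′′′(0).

1/8

Compute the successive derivatives at the expansion point and divide by k!.
From the series, [u^3] h = 1/48; multiply by 3! = 6 to get 1/8.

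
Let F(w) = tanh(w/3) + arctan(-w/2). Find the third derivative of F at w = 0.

19/108

Add the two expansions coefficient-wise.
The coefficient of w^3 in the expansion is 19/648, so F′′′(0) = 3! * (19/648) = 19/108.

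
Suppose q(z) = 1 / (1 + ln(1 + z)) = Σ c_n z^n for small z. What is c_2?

Expand as Σ (-1)^k u^k with u equal to the inner function's series.
q(0) = 1
q′(0) = -1
q′′(0) = 3

3/2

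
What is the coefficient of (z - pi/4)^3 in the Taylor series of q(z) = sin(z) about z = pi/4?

-sqrt(2)/12

q(pi/4) = sqrt(2)/2
q′(pi/4) = sqrt(2)/2
q′′(pi/4) = -sqrt(2)/2
q′′′(pi/4) = -sqrt(2)/2
So c_3 = q′′′(pi/4)/3! = -sqrt(2)/12.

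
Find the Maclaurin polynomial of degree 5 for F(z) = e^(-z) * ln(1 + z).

Multiply the two series term by term and collect like powers.
F(0) = 0
F′(0) = 1
F′′(0) = -3
F′′′(0) = 8
F^(4)(0) = -24
F^(5)(0) = 89

89*z^5/120 - z^4 + 4*z^3/3 - 3*z^2/2 + z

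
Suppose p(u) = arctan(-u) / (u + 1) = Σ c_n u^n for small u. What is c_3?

Expand 1/(denominator) as a geometric series and multiply by the numerator's series.
p(0) = 0
p′(0) = -1
p′′(0) = 2
p′′′(0) = -4

-2/3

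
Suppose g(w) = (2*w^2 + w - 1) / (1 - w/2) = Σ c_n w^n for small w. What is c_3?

Distribute the polynomial across the series and collect like powers.

9/8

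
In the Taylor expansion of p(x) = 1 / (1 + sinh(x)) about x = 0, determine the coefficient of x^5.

Use the geometric series for the reciprocal, then substitute.
p(0) = 1
p′(0) = -1
p′′(0) = 2
p′′′(0) = -7
p^(4)(0) = 32
p^(5)(0) = -181
Then c_k = p^(k)(0)/k! gives each Taylor coefficient.

-181/120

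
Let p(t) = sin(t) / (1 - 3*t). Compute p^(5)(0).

Multiply the numerator's expansion by the denominator's geometric series.
From the series, [t^5] p = 9541/120; multiply by 5! = 120 to get 9541.

9541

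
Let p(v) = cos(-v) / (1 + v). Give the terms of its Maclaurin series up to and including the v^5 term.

-13*v^5/24 + 13*v^4/24 - v^3/2 + v^2/2 - v + 1

Expand each factor separately, then convolve coefficients.
p(0) = 1
p′(0) = -1
p′′(0) = 1
p′′′(0) = -3
p^(4)(0) = 13
p^(5)(0) = -65
Dividing each by k! gives the coefficients c_0, ..., c_5.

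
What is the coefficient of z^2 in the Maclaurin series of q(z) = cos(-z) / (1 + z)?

Expand each factor separately, then convolve coefficients.
q(0) = 1
q′(0) = -1
q′′(0) = 1
Then c_k = q^(k)(0)/k! gives each Taylor coefficient.

1/2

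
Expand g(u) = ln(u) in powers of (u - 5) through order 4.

-(u - 5)^4/2500 + (u - 5)^3/375 - (u - 5)^2/50 + (u - 5)/5 + ln(5)

g(5) = ln(5)
g′(5) = 1/5
g′′(5) = -1/25
g′′′(5) = 2/125
g^(4)(5) = -6/625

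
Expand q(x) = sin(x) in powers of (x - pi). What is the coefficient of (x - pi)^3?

[(x - pi)^0] = 0;  [(x - pi)^1] = -1;  [(x - pi)^2] = 0;  [(x - pi)^3] = 1/6.

1/6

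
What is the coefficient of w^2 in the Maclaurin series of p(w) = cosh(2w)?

Apply the Taylor formula c_k = f^(k)(a)/k!.
[w^0] = 1;  [w^1] = 0;  [w^2] = 2.
So c_2 = p′′(0)/2! = 2.

2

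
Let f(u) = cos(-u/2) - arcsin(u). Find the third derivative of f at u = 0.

-1

Add the two expansions coefficient-wise.
From the series, [u^3] f = -1/6; multiply by 3! = 6 to get -1.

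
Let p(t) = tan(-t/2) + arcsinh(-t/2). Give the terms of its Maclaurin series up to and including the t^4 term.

Expand each term separately and add.
p(0) = 0
p′(0) = -1
p′′(0) = 0
p′′′(0) = -1/8
p^(4)(0) = 0
The Taylor polynomial is Σ p^(k)(0)/k! · t^k.

-t^3/48 - t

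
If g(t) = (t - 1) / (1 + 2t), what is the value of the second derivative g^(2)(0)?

-12

Shift and add copies of the series according to the polynomial's terms.
From the series, [t^2] g = -6; multiply by 2! = 2 to get -12.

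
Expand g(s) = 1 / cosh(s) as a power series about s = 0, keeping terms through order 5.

Write the quotient as an unknown series and match coefficients against numerator = denominator · series.

5*s^4/24 - s^2/2 + 1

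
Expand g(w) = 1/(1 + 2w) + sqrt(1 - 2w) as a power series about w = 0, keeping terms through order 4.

Add the two expansions coefficient-wise.
g(0) = 2
g′(0) = -3
g′′(0) = 7
g′′′(0) = -51
g^(4)(0) = 369
Then c_k = g^(k)(0)/k! gives each Taylor coefficient.

123*w^4/8 - 17*w^3/2 + 7*w^2/2 - 3*w + 2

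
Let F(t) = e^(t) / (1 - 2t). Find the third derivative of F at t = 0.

Write out both Maclaurin series and multiply, keeping only the needed powers.
The coefficient of t^3 in the expansion is 79/6, so F′′′(0) = 3! * (79/6) = 79.

79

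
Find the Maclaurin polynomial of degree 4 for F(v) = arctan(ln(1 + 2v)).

Let u equal the inner series; expand the outer function in u and truncate.

4*v^4 - 2*v^2 + 2*v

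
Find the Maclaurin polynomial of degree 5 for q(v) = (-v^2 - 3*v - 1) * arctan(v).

2*v^5/15 + v^4 - 2*v^3/3 - 3*v^2 - v

Shift and add copies of the series according to the polynomial's terms.
q(0) = 0
q′(0) = -1
q′′(0) = -6
q′′′(0) = -4
q^(4)(0) = 24
q^(5)(0) = 16
Dividing each by k! gives the coefficients c_0, ..., c_5.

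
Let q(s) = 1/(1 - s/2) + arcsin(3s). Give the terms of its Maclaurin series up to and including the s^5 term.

2921*s^5/160 + s^4/16 + 37*s^3/8 + s^2/4 + 7*s/2 + 1

Combine the two series term by term.
[s^0] = 1;  [s^1] = 7/2;  [s^2] = 1/4;  [s^3] = 37/8;  [s^4] = 1/16;  [s^5] = 2921/160.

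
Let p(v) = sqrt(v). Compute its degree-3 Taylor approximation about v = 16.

(v - 16)^3/16384 - (v - 16)^2/512 + (v - 16)/8 + 4

Use the known series and substitute for the argument.
p(16) = 4
p′(16) = 1/8
p′′(16) = -1/256
p′′′(16) = 3/8192
Then c_k = p^(k)(16)/k! gives each Taylor coefficient.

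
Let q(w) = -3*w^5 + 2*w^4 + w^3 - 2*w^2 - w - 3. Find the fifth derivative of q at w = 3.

-360

From the series, [(w - 3)^5] q = -3; multiply by 5! = 120 to get -360.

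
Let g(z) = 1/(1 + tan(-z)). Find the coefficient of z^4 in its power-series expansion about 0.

5/3

Let u equal the inner series; expand the outer function in u and truncate.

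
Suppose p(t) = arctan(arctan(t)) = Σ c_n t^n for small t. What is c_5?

11/15

Compose series: expand the inner function first, then feed it into the outer expansion.
[t^0] = 0;  [t^1] = 1;  [t^2] = 0;  [t^3] = -2/3;  [t^4] = 0;  [t^5] = 11/15.
So c_5 = p^(5)(0)/5! = 11/15.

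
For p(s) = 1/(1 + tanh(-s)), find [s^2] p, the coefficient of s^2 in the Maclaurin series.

1

Let u equal the inner series; expand the outer function in u and truncate.
[s^0] = 1;  [s^1] = 1;  [s^2] = 1.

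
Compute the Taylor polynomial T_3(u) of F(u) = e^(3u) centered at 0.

9*u^3/2 + 9*u^2/2 + 3*u + 1

F(0) = 1
F′(0) = 3
F′′(0) = 9
F′′′(0) = 27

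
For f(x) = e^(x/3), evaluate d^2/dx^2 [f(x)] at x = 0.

Use the known series and substitute for the argument.
The coefficient of x^2 in the expansion is 1/18, so f′′(0) = 2! * (1/18) = 1/9.

1/9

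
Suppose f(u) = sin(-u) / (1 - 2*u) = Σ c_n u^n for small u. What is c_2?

-2

Use 1/(1 - r) = Σ r^k on the denominator, then take the Cauchy product.
f(0) = 0
f′(0) = -1
f′′(0) = -4
The Taylor polynomial is Σ f^(k)(0)/k! · u^k.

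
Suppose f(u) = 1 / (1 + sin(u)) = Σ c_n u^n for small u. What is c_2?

Use the geometric series for the reciprocal, then substitute.
[u^0] = 1;  [u^1] = -1;  [u^2] = 1.

1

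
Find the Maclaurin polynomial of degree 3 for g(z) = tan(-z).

-z^3/3 - z

Differentiate repeatedly and evaluate at the center.
g(0) = 0
g′(0) = -1
g′′(0) = 0
g′′′(0) = -2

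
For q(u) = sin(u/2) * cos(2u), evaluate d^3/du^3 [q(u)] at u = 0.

-49/8

Multiply the two series term by term and collect like powers.
From the series, [u^3] q = -49/48; multiply by 3! = 6 to get -49/8.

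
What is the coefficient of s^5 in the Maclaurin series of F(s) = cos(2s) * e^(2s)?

Take the Cauchy product of the two expansions.
F(0) = 1
F′(0) = 2
F′′(0) = 0
F′′′(0) = -16
F^(4)(0) = -64
F^(5)(0) = -128

-16/15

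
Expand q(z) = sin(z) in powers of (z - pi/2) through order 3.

1 - (z - pi/2)^2/2

q(pi/2) = 1
q′(pi/2) = 0
q′′(pi/2) = -1
q′′′(pi/2) = 0
The Taylor polynomial is Σ q^(k)(pi/2)/k! · (z - pi/2)^k.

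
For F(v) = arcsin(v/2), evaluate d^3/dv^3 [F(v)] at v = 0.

1/8

Differentiate repeatedly and evaluate at the center.
The coefficient of v^3 in the expansion is 1/48, so F′′′(0) = 3! * (1/48) = 1/8.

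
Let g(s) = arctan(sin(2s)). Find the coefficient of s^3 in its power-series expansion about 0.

Substitute the inner expansion into the outer series and collect powers.

-4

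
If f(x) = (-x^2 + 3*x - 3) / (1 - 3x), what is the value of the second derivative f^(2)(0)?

Multiply each power in the prefactor through the base expansion.
From the series, [x^2] f = -19; multiply by 2! = 2 to get -38.

-38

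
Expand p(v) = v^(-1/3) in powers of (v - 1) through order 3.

p(1) = 1
p′(1) = -1/3
p′′(1) = 4/9
p′′′(1) = -28/27
Then c_k = p^(k)(1)/k! gives each Taylor coefficient.

-14*(v - 1)^3/81 + 2*(v - 1)^2/9 - (v - 1)/3 + 1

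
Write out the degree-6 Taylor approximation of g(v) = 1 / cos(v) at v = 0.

Divide the numerator series by the denominator series (power-series long division).
g(0) = 1
g′(0) = 0
g′′(0) = 1
g′′′(0) = 0
g^(4)(0) = 5
g^(5)(0) = 0
g^(6)(0) = 61
Dividing each by k! gives the coefficients c_0, ..., c_6.

61*v^6/720 + 5*v^4/24 + v^2/2 + 1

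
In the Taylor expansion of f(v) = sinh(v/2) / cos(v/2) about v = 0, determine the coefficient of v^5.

Write the quotient as an unknown series and match coefficients against numerator = denominator · series.
f(0) = 0
f′(0) = 1/2
f′′(0) = 0
f′′′(0) = 1/2
f^(4)(0) = 0
f^(5)(0) = 9/8
So c_5 = f^(5)(0)/5! = 3/320.

3/320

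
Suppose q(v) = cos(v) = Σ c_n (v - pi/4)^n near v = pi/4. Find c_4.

sqrt(2)/48

q(pi/4) = sqrt(2)/2
q′(pi/4) = -sqrt(2)/2
q′′(pi/4) = -sqrt(2)/2
q′′′(pi/4) = sqrt(2)/2
q^(4)(pi/4) = sqrt(2)/2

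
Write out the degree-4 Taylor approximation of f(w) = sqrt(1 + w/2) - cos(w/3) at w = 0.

Expand each term separately and add.
[w^0] = 0;  [w^1] = 1/4;  [w^2] = 7/288;  [w^3] = 1/128;  [w^4] = -1471/497664.

-1471*w^4/497664 + w^3/128 + 7*w^2/288 + w/4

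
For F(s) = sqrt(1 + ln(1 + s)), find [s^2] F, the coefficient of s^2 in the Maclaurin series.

-3/8

Compose series: expand the inner function first, then feed it into the outer expansion.
F(0) = 1
F′(0) = 1/2
F′′(0) = -3/4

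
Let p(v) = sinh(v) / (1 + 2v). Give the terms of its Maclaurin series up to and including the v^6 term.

Take the Cauchy product of the two expansions.
p(0) = 0
p′(0) = 1
p′′(0) = -4
p′′′(0) = 25
p^(4)(0) = -200
p^(5)(0) = 2001
p^(6)(0) = -24012
Dividing each by k! gives the coefficients c_0, ..., c_6.

-667*v^6/20 + 667*v^5/40 - 25*v^4/3 + 25*v^3/6 - 2*v^2 + v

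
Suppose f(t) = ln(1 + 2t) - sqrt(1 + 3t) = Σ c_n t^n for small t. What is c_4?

-107/128

Expand each term separately and add.
f(0) = -1
f′(0) = 1/2
f′′(0) = -7/4
f′′′(0) = 47/8
f^(4)(0) = -321/16
Dividing each by k! gives the coefficients c_0, ..., c_4.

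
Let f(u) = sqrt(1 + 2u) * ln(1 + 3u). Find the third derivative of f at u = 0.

Expand each factor separately, then convolve coefficients.
The coefficient of u^3 in the expansion is 3, so f′′′(0) = 3! * (3) = 18.

18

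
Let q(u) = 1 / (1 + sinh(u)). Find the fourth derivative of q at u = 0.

Use the geometric series for the reciprocal, then substitute.
From the series, [u^4] q = 4/3; multiply by 4! = 24 to get 32.

32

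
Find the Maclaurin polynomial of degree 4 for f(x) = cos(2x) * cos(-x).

41*x^4/24 - 5*x^2/2 + 1

Expand each factor separately, then convolve coefficients.
f(0) = 1
f′(0) = 0
f′′(0) = -5
f′′′(0) = 0
f^(4)(0) = 41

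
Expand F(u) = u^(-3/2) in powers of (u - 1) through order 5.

Use the known series and substitute for the argument.
F(1) = 1
F′(1) = -3/2
F′′(1) = 15/4
F′′′(1) = -105/8
F^(4)(1) = 945/16
F^(5)(1) = -10395/32

-693*(u - 1)^5/256 + 315*(u - 1)^4/128 - 35*(u - 1)^3/16 + 15*(u - 1)^2/8 - 3*(u - 1)/2 + 1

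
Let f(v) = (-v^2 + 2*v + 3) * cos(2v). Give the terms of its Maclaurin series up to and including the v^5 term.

Multiply each power in the prefactor through the base expansion.
[v^0] = 3;  [v^1] = 2;  [v^2] = -7;  [v^3] = -4;  [v^4] = 4;  [v^5] = 4/3.

4*v^5/3 + 4*v^4 - 4*v^3 - 7*v^2 + 2*v + 3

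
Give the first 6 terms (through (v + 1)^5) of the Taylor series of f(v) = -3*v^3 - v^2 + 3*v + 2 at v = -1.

-3*(v + 1)^3 + 8*(v + 1)^2 - 4*(v + 1) + 1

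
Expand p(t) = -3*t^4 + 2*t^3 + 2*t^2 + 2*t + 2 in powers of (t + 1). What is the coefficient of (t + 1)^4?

-3

Apply the Taylor formula c_k = f^(k)(a)/k!.
[(t + 1)^0] = -3;  [(t + 1)^1] = 16;  [(t + 1)^2] = -22;  [(t + 1)^3] = 14;  [(t + 1)^4] = -3.
So c_4 = p^(4)(-1)/4! = -3.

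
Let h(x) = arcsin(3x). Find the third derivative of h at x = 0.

27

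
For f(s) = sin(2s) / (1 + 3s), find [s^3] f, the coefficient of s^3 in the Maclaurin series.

50/3

Multiply the two series term by term and collect like powers.
f(0) = 0
f′(0) = 2
f′′(0) = -12
f′′′(0) = 100
So c_3 = f′′′(0)/3! = 50/3.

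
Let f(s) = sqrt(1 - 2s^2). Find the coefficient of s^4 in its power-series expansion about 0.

Compute the successive derivatives at the expansion point and divide by k!.
f(0) = 1
f′(0) = 0
f′′(0) = -2
f′′′(0) = 0
f^(4)(0) = -12

-1/2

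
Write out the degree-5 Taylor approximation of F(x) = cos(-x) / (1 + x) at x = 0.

Write out both Maclaurin series and multiply, keeping only the needed powers.
[x^0] = 1;  [x^1] = -1;  [x^2] = 1/2;  [x^3] = -1/2;  [x^4] = 13/24;  [x^5] = -13/24.

-13*x^5/24 + 13*x^4/24 - x^3/2 + x^2/2 - x + 1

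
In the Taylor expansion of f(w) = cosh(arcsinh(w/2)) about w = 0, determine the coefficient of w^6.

1/1024

Compose series: expand the inner function first, then feed it into the outer expansion.
f(0) = 1
f′(0) = 0
f′′(0) = 1/4
f′′′(0) = 0
f^(4)(0) = -3/16
f^(5)(0) = 0
f^(6)(0) = 45/64
So c_6 = f^(6)(0)/6! = 1/1024.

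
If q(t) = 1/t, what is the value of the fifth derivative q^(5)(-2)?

From the series, [(t + 2)^5] q = -1/64; multiply by 5! = 120 to get -15/8.

-15/8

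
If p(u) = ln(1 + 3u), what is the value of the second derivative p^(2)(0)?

-9

Differentiate repeatedly and evaluate at the center.
From the series, [u^2] p = -9/2; multiply by 2! = 2 to get -9.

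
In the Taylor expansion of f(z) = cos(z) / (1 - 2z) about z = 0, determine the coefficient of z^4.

337/24

Multiply the two series term by term and collect like powers.
So c_4 = f^(4)(0)/4! = 337/24.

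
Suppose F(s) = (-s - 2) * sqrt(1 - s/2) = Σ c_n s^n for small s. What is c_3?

3/64

Multiply each power in the prefactor through the base expansion.
[s^0] = -2;  [s^1] = -1/2;  [s^2] = 5/16;  [s^3] = 3/64.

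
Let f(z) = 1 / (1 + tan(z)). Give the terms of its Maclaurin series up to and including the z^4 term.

Write 1/(1+u) = 1 - u + u^2 - u^3 + ... and substitute the series for u.
[z^0] = 1;  [z^1] = -1;  [z^2] = 1;  [z^3] = -4/3;  [z^4] = 5/3.

5*z^4/3 - 4*z^3/3 + z^2 - z + 1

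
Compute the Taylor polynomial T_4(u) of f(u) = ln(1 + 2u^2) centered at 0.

-2*u^4 + 2*u^2

f(0) = 0
f′(0) = 0
f′′(0) = 4
f′′′(0) = 0
f^(4)(0) = -48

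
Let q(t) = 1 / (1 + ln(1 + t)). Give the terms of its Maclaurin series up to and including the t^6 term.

3289*t^6/360 - 347*t^5/60 + 11*t^4/3 - 7*t^3/3 + 3*t^2/2 - t + 1

Write 1/(1+u) = 1 - u + u^2 - u^3 + ... and substitute the series for u.
[t^0] = 1;  [t^1] = -1;  [t^2] = 3/2;  [t^3] = -7/3;  [t^4] = 11/3;  [t^5] = -347/60;  [t^6] = 3289/360.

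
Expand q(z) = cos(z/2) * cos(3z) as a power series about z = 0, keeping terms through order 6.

Multiply the two series term by term and collect like powers.
q(0) = 1
q′(0) = 0
q′′(0) = -37/4
q′′′(0) = 0
q^(4)(0) = 1513/16
q^(5)(0) = 0
q^(6)(0) = -66637/64
Dividing each by k! gives the coefficients c_0, ..., c_6.

-66637*z^6/46080 + 1513*z^4/384 - 37*z^2/8 + 1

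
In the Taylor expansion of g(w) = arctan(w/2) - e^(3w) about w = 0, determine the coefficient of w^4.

-27/8

Add the two expansions coefficient-wise.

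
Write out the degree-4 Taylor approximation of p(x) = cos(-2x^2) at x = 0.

[x^0] = 1;  [x^1] = 0;  [x^2] = 0;  [x^3] = 0;  [x^4] = -2.

1 - 2*x^4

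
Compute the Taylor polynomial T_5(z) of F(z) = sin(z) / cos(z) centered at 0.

2*z^5/15 + z^3/3 + z

Write the quotient as an unknown series and match coefficients against numerator = denominator · series.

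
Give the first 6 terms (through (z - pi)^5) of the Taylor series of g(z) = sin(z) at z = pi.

-(z - pi)^5/120 + (z - pi)^3/6 - (z - pi)

[(z - pi)^0] = 0;  [(z - pi)^1] = -1;  [(z - pi)^2] = 0;  [(z - pi)^3] = 1/6;  [(z - pi)^4] = 0;  [(z - pi)^5] = -1/120.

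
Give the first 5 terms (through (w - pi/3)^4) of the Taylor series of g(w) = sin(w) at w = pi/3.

g(pi/3) = sqrt(3)/2
g′(pi/3) = 1/2
g′′(pi/3) = -sqrt(3)/2
g′′′(pi/3) = -1/2
g^(4)(pi/3) = sqrt(3)/2

sqrt(3)*(w - pi/3)^4/48 - (w - pi/3)^3/12 - sqrt(3)*(w - pi/3)^2/4 + (w - pi/3)/2 + sqrt(3)/2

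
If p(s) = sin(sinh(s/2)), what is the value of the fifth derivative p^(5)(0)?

-1/4

Let u equal the inner series; expand the outer function in u and truncate.
From the series, [s^5] p = -1/480; multiply by 5! = 120 to get -1/4.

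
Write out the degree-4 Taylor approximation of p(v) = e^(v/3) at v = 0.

[v^0] = 1;  [v^1] = 1/3;  [v^2] = 1/18;  [v^3] = 1/162;  [v^4] = 1/1944.

v^4/1944 + v^3/162 + v^2/18 + v/3 + 1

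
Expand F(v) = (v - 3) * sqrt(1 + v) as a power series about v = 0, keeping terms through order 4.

23*v^4/128 - 5*v^3/16 + 7*v^2/8 - v/2 - 3

Distribute the polynomial across the series and collect like powers.
F(0) = -3
F′(0) = -1/2
F′′(0) = 7/4
F′′′(0) = -15/8
F^(4)(0) = 69/16
Then c_k = F^(k)(0)/k! gives each Taylor coefficient.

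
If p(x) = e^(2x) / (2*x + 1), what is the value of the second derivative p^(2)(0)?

4

Use 1/(1 - r) = Σ r^k on the denominator, then take the Cauchy product.
From the series, [x^2] p = 2; multiply by 2! = 2 to get 4.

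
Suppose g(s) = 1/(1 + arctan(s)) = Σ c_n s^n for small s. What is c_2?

1

Compose series: expand the inner function first, then feed it into the outer expansion.
[s^0] = 1;  [s^1] = -1;  [s^2] = 1.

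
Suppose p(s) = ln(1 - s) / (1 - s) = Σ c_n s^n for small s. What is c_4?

-25/12

Use 1/(1 - r) = Σ r^k on the denominator, then take the Cauchy product.
p(0) = 0
p′(0) = -1
p′′(0) = -3
p′′′(0) = -11
p^(4)(0) = -50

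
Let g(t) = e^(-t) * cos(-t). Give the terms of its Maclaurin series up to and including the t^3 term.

Take the Cauchy product of the two expansions.
g(0) = 1
g′(0) = -1
g′′(0) = 0
g′′′(0) = 2
Then c_k = g^(k)(0)/k! gives each Taylor coefficient.

t^3/3 - t + 1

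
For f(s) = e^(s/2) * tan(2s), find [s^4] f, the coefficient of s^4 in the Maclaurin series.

Take the Cauchy product of the two expansions.

11/8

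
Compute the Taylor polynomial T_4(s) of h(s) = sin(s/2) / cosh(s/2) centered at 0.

-s^3/12 + s/2

Write the quotient as an unknown series and match coefficients against numerator = denominator · series.
h(0) = 0
h′(0) = 1/2
h′′(0) = 0
h′′′(0) = -1/2
h^(4)(0) = 0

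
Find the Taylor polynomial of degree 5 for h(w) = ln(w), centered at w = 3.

[(w - 3)^0] = ln(3);  [(w - 3)^1] = 1/3;  [(w - 3)^2] = -1/18;  [(w - 3)^3] = 1/81;  [(w - 3)^4] = -1/324;  [(w - 3)^5] = 1/1215.

(w - 3)^5/1215 - (w - 3)^4/324 + (w - 3)^3/81 - (w - 3)^2/18 + (w - 3)/3 + ln(3)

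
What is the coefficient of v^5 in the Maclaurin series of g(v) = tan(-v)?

-2/15

[v^0] = 0;  [v^1] = -1;  [v^2] = 0;  [v^3] = -1/3;  [v^4] = 0;  [v^5] = -2/15.
So c_5 = g^(5)(0)/5! = -2/15.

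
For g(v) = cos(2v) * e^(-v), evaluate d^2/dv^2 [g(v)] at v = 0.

Expand each factor separately, then convolve coefficients.
The coefficient of v^2 in the expansion is -3/2, so g′′(0) = 2! * (-3/2) = -3.

-3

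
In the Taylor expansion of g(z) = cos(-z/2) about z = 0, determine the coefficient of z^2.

g(0) = 1
g′(0) = 0
g′′(0) = -1/4
So c_2 = g′′(0)/2! = -1/8.

-1/8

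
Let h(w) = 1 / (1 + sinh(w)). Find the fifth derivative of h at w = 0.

-181

Write 1/(1+u) = 1 - u + u^2 - u^3 + ... and substitute the series for u.
The coefficient of w^5 in the expansion is -181/120, so h^(5)(0) = 5! * (-181/120) = -181.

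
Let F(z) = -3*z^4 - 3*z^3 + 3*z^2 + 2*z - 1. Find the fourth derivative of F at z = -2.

Differentiate repeatedly and evaluate at the center.
From the series, [(z + 2)^4] F = -3; multiply by 4! = 24 to get -72.

-72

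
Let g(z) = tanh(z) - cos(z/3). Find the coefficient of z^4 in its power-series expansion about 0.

Combine the two series term by term.
g(0) = -1
g′(0) = 1
g′′(0) = 1/9
g′′′(0) = -2
g^(4)(0) = -1/81
So c_4 = g^(4)(0)/4! = -1/1944.

-1/1944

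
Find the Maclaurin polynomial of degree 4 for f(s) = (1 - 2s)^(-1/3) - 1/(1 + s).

Expand each term separately and add.
f(0) = 0
f′(0) = 5/3
f′′(0) = -2/9
f′′′(0) = 386/27
f^(4)(0) = 2536/81

317*s^4/243 + 193*s^3/81 - s^2/9 + 5*s/3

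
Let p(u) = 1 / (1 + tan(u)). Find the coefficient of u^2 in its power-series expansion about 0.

1

Use the geometric series for the reciprocal, then substitute.
p(0) = 1
p′(0) = -1
p′′(0) = 2
So c_2 = p′′(0)/2! = 1.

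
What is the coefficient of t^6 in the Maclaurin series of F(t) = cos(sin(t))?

-37/720

Compose series: expand the inner function first, then feed it into the outer expansion.
F(0) = 1
F′(0) = 0
F′′(0) = -1
F′′′(0) = 0
F^(4)(0) = 5
F^(5)(0) = 0
F^(6)(0) = -37
So c_6 = F^(6)(0)/6! = -37/720.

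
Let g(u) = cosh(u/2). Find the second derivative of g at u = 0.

1/4

From the series, [u^2] g = 1/8; multiply by 2! = 2 to get 1/4.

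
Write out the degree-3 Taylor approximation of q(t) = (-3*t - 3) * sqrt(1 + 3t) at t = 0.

Multiply each power in the prefactor through the base expansion.
q(0) = -3
q′(0) = -15/2
q′′(0) = -9/4
q′′′(0) = -81/8

-27*t^3/16 - 9*t^2/8 - 15*t/2 - 3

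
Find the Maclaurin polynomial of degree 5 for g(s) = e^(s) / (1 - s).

163*s^5/60 + 65*s^4/24 + 8*s^3/3 + 5*s^2/2 + 2*s + 1

Write out both Maclaurin series and multiply, keeping only the needed powers.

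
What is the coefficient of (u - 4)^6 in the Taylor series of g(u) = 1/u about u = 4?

[(u - 4)^0] = 1/4;  [(u - 4)^1] = -1/16;  [(u - 4)^2] = 1/64;  [(u - 4)^3] = -1/256;  [(u - 4)^4] = 1/1024;  [(u - 4)^5] = -1/4096;  [(u - 4)^6] = 1/16384.

1/16384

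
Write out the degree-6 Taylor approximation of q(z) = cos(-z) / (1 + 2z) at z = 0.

40439*z^6/720 - 337*z^5/12 + 337*z^4/24 - 7*z^3 + 7*z^2/2 - 2*z + 1

Take the Cauchy product of the two expansions.
q(0) = 1
q′(0) = -2
q′′(0) = 7
q′′′(0) = -42
q^(4)(0) = 337
q^(5)(0) = -3370
q^(6)(0) = 40439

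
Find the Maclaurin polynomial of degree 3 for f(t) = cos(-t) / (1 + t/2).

Take the Cauchy product of the two expansions.
f(0) = 1
f′(0) = -1/2
f′′(0) = -1/2
f′′′(0) = 3/4

t^3/8 - t^2/4 - t/2 + 1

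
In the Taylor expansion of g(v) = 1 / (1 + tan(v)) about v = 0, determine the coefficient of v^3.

Use the geometric series for the reciprocal, then substitute.
g(0) = 1
g′(0) = -1
g′′(0) = 2
g′′′(0) = -8
So c_3 = g′′′(0)/3! = -4/3.

-4/3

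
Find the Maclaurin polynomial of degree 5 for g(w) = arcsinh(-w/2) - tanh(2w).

-16393*w^5/3840 + 43*w^3/16 - 5*w/2

Combine the two series term by term.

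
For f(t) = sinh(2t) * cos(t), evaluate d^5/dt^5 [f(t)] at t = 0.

Expand each factor separately, then convolve coefficients.
The coefficient of t^5 in the expansion is -19/60, so f^(5)(0) = 5! * (-19/60) = -38.

-38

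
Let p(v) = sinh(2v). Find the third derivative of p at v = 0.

The coefficient of v^3 in the expansion is 4/3, so p′′′(0) = 3! * (4/3) = 8.

8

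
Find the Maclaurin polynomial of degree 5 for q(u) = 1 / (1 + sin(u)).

-61*u^5/120 + 2*u^4/3 - 5*u^3/6 + u^2 - u + 1

Use the geometric series for the reciprocal, then substitute.
q(0) = 1
q′(0) = -1
q′′(0) = 2
q′′′(0) = -5
q^(4)(0) = 16
q^(5)(0) = -61
The Taylor polynomial is Σ q^(k)(0)/k! · u^k.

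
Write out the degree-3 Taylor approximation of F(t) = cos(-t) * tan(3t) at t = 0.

15*t^3/2 + 3*t

Take the Cauchy product of the two expansions.
F(0) = 0
F′(0) = 3
F′′(0) = 0
F′′′(0) = 45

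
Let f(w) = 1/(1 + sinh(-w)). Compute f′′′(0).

Let u equal the inner series; expand the outer function in u and truncate.
From the series, [w^3] f = 7/6; multiply by 3! = 6 to get 7.

7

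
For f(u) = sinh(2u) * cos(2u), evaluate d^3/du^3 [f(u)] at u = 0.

Write out both Maclaurin series and multiply, keeping only the needed powers.
From the series, [u^3] f = -8/3; multiply by 3! = 6 to get -16.

-16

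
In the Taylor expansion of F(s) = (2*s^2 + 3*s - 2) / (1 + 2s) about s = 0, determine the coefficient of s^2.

Distribute the polynomial across the series and collect like powers.
[s^0] = -2;  [s^1] = 7;  [s^2] = -12.

-12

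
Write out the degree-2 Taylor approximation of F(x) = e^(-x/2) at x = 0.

x^2/8 - x/2 + 1

Use the known series and substitute for the argument.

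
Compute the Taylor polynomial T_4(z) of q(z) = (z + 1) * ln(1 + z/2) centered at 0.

Shift and add copies of the series according to the polynomial's terms.
[z^0] = 0;  [z^1] = 1/2;  [z^2] = 3/8;  [z^3] = -1/12;  [z^4] = 5/192.

5*z^4/192 - z^3/12 + 3*z^2/8 + z/2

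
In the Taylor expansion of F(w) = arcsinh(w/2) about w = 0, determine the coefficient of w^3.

F(0) = 0
F′(0) = 1/2
F′′(0) = 0
F′′′(0) = -1/8
So c_3 = F′′′(0)/3! = -1/48.

-1/48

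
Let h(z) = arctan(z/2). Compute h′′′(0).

Compute the successive derivatives at the expansion point and divide by k!.
From the series, [z^3] h = -1/24; multiply by 3! = 6 to get -1/4.

-1/4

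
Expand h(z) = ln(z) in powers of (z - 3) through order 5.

Use the known series and substitute for the argument.
h(3) = ln(3)
h′(3) = 1/3
h′′(3) = -1/9
h′′′(3) = 2/27
h^(4)(3) = -2/27
h^(5)(3) = 8/81
The Taylor polynomial is Σ h^(k)(3)/k! · (z - 3)^k.

(z - 3)^5/1215 - (z - 3)^4/324 + (z - 3)^3/81 - (z - 3)^2/18 + (z - 3)/3 + ln(3)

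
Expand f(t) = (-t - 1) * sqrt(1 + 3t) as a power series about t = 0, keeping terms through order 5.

-891*t^5/256 + 189*t^4/128 - 9*t^3/16 - 3*t^2/8 - 5*t/2 - 1

Shift and add copies of the series according to the polynomial's terms.
[t^0] = -1;  [t^1] = -5/2;  [t^2] = -3/8;  [t^3] = -9/16;  [t^4] = 189/128;  [t^5] = -891/256.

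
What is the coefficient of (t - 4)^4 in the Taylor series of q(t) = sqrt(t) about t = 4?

-5/16384

q(4) = 2
q′(4) = 1/4
q′′(4) = -1/32
q′′′(4) = 3/256
q^(4)(4) = -15/2048
So c_4 = q^(4)(4)/4! = -5/16384.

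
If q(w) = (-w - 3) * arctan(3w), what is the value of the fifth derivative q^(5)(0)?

Multiply each power in the prefactor through the base expansion.
The coefficient of w^5 in the expansion is -729/5, so q^(5)(0) = 5! * (-729/5) = -17496.

-17496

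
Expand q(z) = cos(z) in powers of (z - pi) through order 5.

-(z - pi)^4/24 + (z - pi)^2/2 - 1

q(pi) = -1
q′(pi) = 0
q′′(pi) = 1
q′′′(pi) = 0
q^(4)(pi) = -1
q^(5)(pi) = 0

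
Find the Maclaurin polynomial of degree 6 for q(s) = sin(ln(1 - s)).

Let u equal the inner series; expand the outer function in u and truncate.
[s^0] = 0;  [s^1] = -1;  [s^2] = -1/2;  [s^3] = -1/6;  [s^4] = 0;  [s^5] = 1/12;  [s^6] = 1/8.

s^6/8 + s^5/12 - s^3/6 - s^2/2 - s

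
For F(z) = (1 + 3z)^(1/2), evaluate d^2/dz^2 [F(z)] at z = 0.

-9/4

The coefficient of z^2 in the expansion is -9/8, so F′′(0) = 2! * (-9/8) = -9/4.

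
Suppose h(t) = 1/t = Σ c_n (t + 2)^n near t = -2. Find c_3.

-1/16

Compute the successive derivatives at the expansion point and divide by k!.
h(-2) = -1/2
h′(-2) = -1/4
h′′(-2) = -1/4
h′′′(-2) = -3/8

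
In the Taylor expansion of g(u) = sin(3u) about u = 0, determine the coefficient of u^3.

g(0) = 0
g′(0) = 3
g′′(0) = 0
g′′′(0) = -27
Then c_k = g^(k)(0)/k! gives each Taylor coefficient.

-9/2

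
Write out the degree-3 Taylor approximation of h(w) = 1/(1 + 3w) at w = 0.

-27*w^3 + 9*w^2 - 3*w + 1

Use the known series and substitute for the argument.
h(0) = 1
h′(0) = -3
h′′(0) = 18
h′′′(0) = -162
Dividing each by k! gives the coefficients c_0, ..., c_3.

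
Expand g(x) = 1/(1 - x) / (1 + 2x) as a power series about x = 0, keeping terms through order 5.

Multiply the two series term by term and collect like powers.
g(0) = 1
g′(0) = -1
g′′(0) = 6
g′′′(0) = -30
g^(4)(0) = 264
g^(5)(0) = -2520

-21*x^5 + 11*x^4 - 5*x^3 + 3*x^2 - x + 1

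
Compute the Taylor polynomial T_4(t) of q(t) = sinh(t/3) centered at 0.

t^3/162 + t/3

q(0) = 0
q′(0) = 1/3
q′′(0) = 0
q′′′(0) = 1/27
q^(4)(0) = 0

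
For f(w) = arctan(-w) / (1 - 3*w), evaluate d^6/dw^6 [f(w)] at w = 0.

Use 1/(1 - r) = Σ r^k on the denominator, then take the Cauchy product.
The coefficient of w^6 in the expansion is -1173/5, so f^(6)(0) = 6! * (-1173/5) = -168912.

-168912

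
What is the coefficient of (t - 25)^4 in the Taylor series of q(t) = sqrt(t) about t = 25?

q(25) = 5
q′(25) = 1/10
q′′(25) = -1/500
q′′′(25) = 3/25000
q^(4)(25) = -3/250000

-1/2000000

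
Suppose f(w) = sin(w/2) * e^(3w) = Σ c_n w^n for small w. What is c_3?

107/48

Write out both Maclaurin series and multiply, keeping only the needed powers.
f(0) = 0
f′(0) = 1/2
f′′(0) = 3
f′′′(0) = 107/8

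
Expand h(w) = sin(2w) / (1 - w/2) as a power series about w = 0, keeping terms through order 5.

Take the Cauchy product of the two expansions.

7*w^5/120 - 5*w^4/12 - 5*w^3/6 + w^2 + 2*w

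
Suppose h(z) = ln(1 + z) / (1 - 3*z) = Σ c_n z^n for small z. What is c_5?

Expand 1/(denominator) as a geometric series and multiply by the numerator's series.
h(0) = 0
h′(0) = 1
h′′(0) = 5
h′′′(0) = 47
h^(4)(0) = 558
h^(5)(0) = 8394
The Taylor polynomial is Σ h^(k)(0)/k! · z^k.

1399/20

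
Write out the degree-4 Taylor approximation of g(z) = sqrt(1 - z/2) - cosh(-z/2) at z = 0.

-31*z^4/6144 - z^3/128 - 5*z^2/32 - z/4

Combine the two series term by term.
g(0) = 0
g′(0) = -1/4
g′′(0) = -5/16
g′′′(0) = -3/64
g^(4)(0) = -31/256
Dividing each by k! gives the coefficients c_0, ..., c_4.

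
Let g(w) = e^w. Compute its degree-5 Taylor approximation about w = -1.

(w + 1)^5*e^(-1)/120 + (w + 1)^4*e^(-1)/24 + (w + 1)^3*e^(-1)/6 + (w + 1)^2*e^(-1)/2 + (w + 1)*e^(-1) + e^(-1)

g(-1) = e^(-1)
g′(-1) = e^(-1)
g′′(-1) = e^(-1)
g′′′(-1) = e^(-1)
g^(4)(-1) = e^(-1)
g^(5)(-1) = e^(-1)
Dividing each by k! gives the coefficients c_0, ..., c_5.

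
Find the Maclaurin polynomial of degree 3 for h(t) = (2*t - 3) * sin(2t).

4*t^3 + 4*t^2 - 6*t

Distribute the polynomial across the series and collect like powers.
h(0) = 0
h′(0) = -6
h′′(0) = 8
h′′′(0) = 24
Then c_k = h^(k)(0)/k! gives each Taylor coefficient.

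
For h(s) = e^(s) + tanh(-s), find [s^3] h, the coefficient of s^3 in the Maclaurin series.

1/2

Expand each term separately and add.
[s^0] = 1;  [s^1] = 0;  [s^2] = 1/2;  [s^3] = 1/2.
So c_3 = h′′′(0)/3! = 1/2.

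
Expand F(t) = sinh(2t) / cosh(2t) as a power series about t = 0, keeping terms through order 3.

-8*t^3/3 + 2*t

Write the quotient as an unknown series and match coefficients against numerator = denominator · series.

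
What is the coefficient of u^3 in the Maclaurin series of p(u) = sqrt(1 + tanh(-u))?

5/48

Let u equal the inner series; expand the outer function in u and truncate.
[u^0] = 1;  [u^1] = -1/2;  [u^2] = -1/8;  [u^3] = 5/48.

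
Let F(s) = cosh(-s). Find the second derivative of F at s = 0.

Compute the successive derivatives at the expansion point and divide by k!.
The coefficient of s^2 in the expansion is 1/2, so F′′(0) = 2! * (1/2) = 1.

1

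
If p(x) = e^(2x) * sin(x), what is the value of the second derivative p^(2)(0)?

4

Expand each factor separately, then convolve coefficients.
The coefficient of x^2 in the expansion is 2, so p′′(0) = 2! * (2) = 4.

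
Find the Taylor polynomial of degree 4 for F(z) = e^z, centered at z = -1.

(z + 1)^4*e^(-1)/24 + (z + 1)^3*e^(-1)/6 + (z + 1)^2*e^(-1)/2 + (z + 1)*e^(-1) + e^(-1)

Apply the Taylor formula c_k = f^(k)(a)/k!.
F(-1) = e^(-1)
F′(-1) = e^(-1)
F′′(-1) = e^(-1)
F′′′(-1) = e^(-1)
F^(4)(-1) = e^(-1)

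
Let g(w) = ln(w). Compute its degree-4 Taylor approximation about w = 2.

-(w - 2)^4/64 + (w - 2)^3/24 - (w - 2)^2/8 + (w - 2)/2 + ln(2)

[(w - 2)^0] = ln(2);  [(w - 2)^1] = 1/2;  [(w - 2)^2] = -1/8;  [(w - 2)^3] = 1/24;  [(w - 2)^4] = -1/64.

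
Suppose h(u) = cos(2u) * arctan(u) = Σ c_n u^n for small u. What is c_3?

Multiply the two series term by term and collect like powers.
[u^0] = 0;  [u^1] = 1;  [u^2] = 0;  [u^3] = -7/3.
So c_3 = h′′′(0)/3! = -7/3.

-7/3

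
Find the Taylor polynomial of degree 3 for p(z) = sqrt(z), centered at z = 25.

Compute the successive derivatives at the expansion point and divide by k!.
[(z - 25)^0] = 5;  [(z - 25)^1] = 1/10;  [(z - 25)^2] = -1/1000;  [(z - 25)^3] = 1/50000.

(z - 25)^3/50000 - (z - 25)^2/1000 + (z - 25)/10 + 5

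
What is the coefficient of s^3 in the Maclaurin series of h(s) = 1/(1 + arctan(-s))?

2/3

Substitute the inner expansion into the outer series and collect powers.
h(0) = 1
h′(0) = 1
h′′(0) = 2
h′′′(0) = 4
So c_3 = h′′′(0)/3! = 2/3.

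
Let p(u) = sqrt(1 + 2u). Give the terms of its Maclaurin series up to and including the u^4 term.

-5*u^4/8 + u^3/2 - u^2/2 + u + 1

Apply the Taylor formula c_k = f^(k)(a)/k!.
p(0) = 1
p′(0) = 1
p′′(0) = -1
p′′′(0) = 3
p^(4)(0) = -15
Then c_k = p^(k)(0)/k! gives each Taylor coefficient.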